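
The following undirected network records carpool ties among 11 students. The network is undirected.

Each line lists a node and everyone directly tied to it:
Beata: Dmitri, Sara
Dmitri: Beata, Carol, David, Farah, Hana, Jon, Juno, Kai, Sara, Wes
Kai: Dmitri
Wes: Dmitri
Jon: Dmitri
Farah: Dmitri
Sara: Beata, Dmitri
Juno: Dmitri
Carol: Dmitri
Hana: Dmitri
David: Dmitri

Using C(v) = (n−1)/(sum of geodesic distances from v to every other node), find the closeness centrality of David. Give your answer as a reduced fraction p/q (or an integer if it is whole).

10/19

Distances from David: Beata:2, Carol:2, Dmitri:1, Farah:2, Hana:2, Jon:2, Juno:2, Kai:2, Sara:2, Wes:2. Sum = 19.
n = 11, so closeness = 10/19.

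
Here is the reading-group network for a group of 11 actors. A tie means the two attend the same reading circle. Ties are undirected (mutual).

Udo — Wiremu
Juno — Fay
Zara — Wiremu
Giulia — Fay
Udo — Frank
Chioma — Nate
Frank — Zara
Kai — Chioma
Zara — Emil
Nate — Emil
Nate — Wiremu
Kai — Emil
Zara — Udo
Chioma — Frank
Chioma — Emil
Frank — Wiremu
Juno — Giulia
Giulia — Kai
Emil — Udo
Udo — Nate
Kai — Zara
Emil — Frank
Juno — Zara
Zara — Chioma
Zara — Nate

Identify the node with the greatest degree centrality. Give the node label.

Degrees — Chioma:5, Emil:6, Fay:2, Frank:5, Giulia:3, Juno:3, Kai:4, Nate:5, Udo:5, Wiremu:4, Zara:8.
The maximum is 8, attained only by Zara.

Zara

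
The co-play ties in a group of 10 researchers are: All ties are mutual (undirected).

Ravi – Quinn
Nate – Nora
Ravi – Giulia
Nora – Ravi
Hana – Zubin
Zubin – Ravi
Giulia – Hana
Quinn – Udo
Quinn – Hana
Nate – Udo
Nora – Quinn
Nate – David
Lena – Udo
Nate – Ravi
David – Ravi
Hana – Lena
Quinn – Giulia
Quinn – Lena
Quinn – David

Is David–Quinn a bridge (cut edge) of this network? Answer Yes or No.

Even without that edge, David still reaches Quinn via David – Ravi – Quinn, so the network stays connected. Not a bridge.

No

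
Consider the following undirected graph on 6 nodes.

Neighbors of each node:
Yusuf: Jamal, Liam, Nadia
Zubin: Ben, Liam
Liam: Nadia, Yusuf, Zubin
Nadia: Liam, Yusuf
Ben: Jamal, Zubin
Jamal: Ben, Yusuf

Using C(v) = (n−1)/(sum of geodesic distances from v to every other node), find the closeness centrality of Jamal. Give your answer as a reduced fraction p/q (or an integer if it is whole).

5/8

Distances from Jamal: Ben:1, Liam:2, Nadia:2, Yusuf:1, Zubin:2. Sum = 8.
n = 6, so closeness = 5/8.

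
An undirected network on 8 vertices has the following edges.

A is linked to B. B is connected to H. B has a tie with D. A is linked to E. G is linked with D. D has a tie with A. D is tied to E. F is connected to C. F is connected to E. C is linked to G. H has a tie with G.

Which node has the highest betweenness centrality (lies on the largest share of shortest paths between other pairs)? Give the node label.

G

Unnormalized betweenness of each node: A:4/3, B:13/6, C:2, D:31/6, E:7/2, F:3/2, G:16/3, H:1.
G has the largest value, 16/3, making it the main broker — the node through which the most shortest paths run.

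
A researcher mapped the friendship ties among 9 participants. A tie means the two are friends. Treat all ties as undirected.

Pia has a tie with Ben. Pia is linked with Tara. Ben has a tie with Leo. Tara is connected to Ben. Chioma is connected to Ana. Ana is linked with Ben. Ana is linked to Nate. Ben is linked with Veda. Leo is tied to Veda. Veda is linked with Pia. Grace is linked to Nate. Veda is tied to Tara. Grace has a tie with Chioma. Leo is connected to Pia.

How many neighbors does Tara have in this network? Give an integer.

3

Tara is directly tied to Ben, Pia, and Veda. That is 3 neighbors, so the degree of Tara is 3.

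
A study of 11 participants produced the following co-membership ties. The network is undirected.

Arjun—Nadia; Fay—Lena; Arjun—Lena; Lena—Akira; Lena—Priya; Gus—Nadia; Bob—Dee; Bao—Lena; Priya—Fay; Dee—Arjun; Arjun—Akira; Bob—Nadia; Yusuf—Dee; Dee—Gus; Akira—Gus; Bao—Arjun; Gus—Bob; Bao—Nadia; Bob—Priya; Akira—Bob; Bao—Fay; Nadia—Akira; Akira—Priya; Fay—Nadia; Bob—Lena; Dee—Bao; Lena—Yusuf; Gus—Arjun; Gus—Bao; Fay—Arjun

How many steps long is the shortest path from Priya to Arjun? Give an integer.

One shortest route is Priya – Fay – Arjun, which uses 2 edges, and Priya and Arjun are not directly tied, so nothing shorter exists. So d(Priya,Arjun) = 2.

2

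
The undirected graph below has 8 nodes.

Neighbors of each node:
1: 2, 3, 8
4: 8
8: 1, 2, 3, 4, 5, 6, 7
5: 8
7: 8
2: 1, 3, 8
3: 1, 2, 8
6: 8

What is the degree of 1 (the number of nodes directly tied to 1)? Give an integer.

1 is directly tied to 2, 3, and 8. That is 3 neighbors, so the degree of 1 is 3.

3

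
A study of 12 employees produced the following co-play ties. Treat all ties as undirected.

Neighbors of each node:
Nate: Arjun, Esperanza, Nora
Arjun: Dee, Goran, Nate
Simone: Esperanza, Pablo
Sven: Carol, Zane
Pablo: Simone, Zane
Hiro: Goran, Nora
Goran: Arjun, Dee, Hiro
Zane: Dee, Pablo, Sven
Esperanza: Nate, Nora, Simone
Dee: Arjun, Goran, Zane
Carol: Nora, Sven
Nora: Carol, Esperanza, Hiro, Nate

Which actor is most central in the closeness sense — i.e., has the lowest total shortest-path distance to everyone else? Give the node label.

Nora

Farness (sum of distances to all others) for each node — Arjun:23, Carol:25, Dee:23, Esperanza:23, Goran:25, Hiro:25, Nate:22, Nora:21, Pablo:27, Simone:27, Sven:26, Zane:23.
The smallest farness is 21, for Nora, so Nora has the highest closeness.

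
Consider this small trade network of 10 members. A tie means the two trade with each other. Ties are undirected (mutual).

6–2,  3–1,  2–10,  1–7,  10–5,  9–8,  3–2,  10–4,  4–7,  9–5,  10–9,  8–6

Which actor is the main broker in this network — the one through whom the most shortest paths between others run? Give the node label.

Unnormalized betweenness of each node: 1:5/2, 2:25/2, 3:11/2, 4:13/2, 5:0, 6:3, 7:3, 8:3/2, 9:9/2, 10:16.
10 has the largest value, 16, making it the main broker — the node through which the most shortest paths run.

10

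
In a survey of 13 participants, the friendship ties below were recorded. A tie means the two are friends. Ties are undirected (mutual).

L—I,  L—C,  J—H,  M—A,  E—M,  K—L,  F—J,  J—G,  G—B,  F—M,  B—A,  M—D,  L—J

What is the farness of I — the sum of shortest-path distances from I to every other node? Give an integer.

39

Distances from I: A:5, B:4, C:2, D:5, E:5, F:3, G:3, H:3, J:2, K:2, L:1, M:4.
Sum = 5 + 4 + 2 + 5 + 5 + 3 + 3 + 3 + 2 + 2 + 1 + 4 = 39.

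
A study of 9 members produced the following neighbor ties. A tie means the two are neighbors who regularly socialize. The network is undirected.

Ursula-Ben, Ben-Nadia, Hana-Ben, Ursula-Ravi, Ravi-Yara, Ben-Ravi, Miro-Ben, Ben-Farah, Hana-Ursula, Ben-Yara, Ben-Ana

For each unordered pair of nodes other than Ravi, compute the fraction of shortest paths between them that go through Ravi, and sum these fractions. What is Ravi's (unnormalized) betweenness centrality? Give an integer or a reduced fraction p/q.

Pairs whose geodesics pass through Ravi — Ursula–Yara: 1/2.
All other pairs contribute 0.
Summing the contributions gives betweenness(Ravi) = 1/2.

1/2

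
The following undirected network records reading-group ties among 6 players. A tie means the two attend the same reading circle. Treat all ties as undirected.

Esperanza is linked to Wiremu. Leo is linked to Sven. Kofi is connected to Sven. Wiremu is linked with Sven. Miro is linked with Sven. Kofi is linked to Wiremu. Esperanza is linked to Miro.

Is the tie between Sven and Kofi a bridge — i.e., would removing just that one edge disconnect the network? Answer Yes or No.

Even without that edge, Sven still reaches Kofi via Sven – Wiremu – Kofi, so the network stays connected. Not a bridge.

No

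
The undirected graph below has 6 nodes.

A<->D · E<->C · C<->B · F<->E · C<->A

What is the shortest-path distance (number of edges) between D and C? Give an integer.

One shortest route is D – A – C, which uses 2 edges, and D and C are not directly tied, so nothing shorter exists. So d(D,C) = 2.

2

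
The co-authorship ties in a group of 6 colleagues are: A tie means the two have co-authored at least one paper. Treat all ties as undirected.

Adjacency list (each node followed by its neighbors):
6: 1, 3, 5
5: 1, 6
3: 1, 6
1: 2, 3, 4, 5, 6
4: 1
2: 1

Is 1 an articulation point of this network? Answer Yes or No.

Removing 1 leaves {3, 5, and 6} with no path to {2}, so the network splits into 3 components. 1 is a cut vertex.

Yes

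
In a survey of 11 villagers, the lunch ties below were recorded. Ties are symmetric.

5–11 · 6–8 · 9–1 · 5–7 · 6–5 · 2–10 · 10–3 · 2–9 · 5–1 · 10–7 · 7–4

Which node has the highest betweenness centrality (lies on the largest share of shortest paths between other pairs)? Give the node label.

Unnormalized betweenness of each node: 1:7, 2:4, 3:0, 4:0, 5:27, 6:9, 7:20, 8:0, 9:4, 10:14, 11:0.
5 has the largest value, 27, making it the main broker — the node through which the most shortest paths run.

5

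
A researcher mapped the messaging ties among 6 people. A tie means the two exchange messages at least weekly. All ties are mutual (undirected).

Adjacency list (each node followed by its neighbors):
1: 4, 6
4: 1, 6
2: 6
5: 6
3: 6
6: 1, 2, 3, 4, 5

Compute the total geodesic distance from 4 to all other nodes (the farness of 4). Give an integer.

Distances from 4: 1:1, 2:2, 3:2, 5:2, 6:1.
Sum = 1 + 2 + 2 + 2 + 1 = 8.

8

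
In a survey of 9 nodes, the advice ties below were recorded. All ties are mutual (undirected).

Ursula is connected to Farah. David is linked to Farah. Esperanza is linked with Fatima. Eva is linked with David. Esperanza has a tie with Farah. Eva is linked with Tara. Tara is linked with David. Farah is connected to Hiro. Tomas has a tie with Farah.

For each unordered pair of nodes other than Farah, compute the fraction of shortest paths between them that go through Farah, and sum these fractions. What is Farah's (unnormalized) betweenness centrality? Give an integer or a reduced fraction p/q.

24

Pairs whose geodesics pass through Farah — Tomas–Esperanza: 1; Tomas–Hiro: 1; Tomas–Eva: 1; Tomas–David: 1; Tomas–Tara: 1; Tomas–Fatima: 1; Tomas–Ursula: 1; Esperanza–Hiro: 1; Esperanza–Eva: 1; Esperanza–David: 1; Esperanza–Tara: 1; Esperanza–Ursula: 1; Hiro–Eva: 1; Hiro–David: 1 … (+10 more pairs).
All other pairs contribute 0.
Summing the contributions gives betweenness(Farah) = 24.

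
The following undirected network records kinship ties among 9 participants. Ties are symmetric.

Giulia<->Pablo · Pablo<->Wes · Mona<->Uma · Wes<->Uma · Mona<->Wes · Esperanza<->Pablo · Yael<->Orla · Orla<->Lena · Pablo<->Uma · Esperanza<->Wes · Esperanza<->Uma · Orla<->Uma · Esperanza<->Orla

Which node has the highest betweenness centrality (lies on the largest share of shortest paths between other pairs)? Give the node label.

Unnormalized betweenness of each node: Esperanza:9/2, Giulia:0, Lena:0, Mona:0, Orla:13, Pablo:7, Uma:9, Wes:3/2, Yael:0.
Orla has the largest value, 13, making it the main broker — the node through which the most shortest paths run.

Orla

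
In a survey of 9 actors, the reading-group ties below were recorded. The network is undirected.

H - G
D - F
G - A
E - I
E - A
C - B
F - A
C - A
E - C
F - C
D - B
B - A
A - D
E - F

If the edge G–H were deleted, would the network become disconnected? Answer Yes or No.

Yes

Without the G–H edge there is no alternate route between G and H, so the network disconnects. It is a bridge.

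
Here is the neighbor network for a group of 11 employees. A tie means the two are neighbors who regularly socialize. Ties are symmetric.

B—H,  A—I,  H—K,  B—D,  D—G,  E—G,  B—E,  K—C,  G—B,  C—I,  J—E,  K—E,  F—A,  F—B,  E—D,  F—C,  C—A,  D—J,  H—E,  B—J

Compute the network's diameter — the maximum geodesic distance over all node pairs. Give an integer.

4

Eccentricity of each node (its greatest distance to any other): A:3, B:3, C:3, D:4, E:3, F:2, G:4, H:3, I:4, J:4, K:2.
The maximum eccentricity is 4, realized for instance by the pair I–J via I – C – K – E – J. So the diameter is 4.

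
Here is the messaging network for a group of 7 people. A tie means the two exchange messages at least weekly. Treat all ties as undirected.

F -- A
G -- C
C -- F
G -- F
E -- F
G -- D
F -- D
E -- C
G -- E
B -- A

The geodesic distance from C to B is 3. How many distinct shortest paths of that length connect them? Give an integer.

The shortest distance is 3, and the only length-3 path is C–F–A–B. So there is exactly 1 shortest path.

1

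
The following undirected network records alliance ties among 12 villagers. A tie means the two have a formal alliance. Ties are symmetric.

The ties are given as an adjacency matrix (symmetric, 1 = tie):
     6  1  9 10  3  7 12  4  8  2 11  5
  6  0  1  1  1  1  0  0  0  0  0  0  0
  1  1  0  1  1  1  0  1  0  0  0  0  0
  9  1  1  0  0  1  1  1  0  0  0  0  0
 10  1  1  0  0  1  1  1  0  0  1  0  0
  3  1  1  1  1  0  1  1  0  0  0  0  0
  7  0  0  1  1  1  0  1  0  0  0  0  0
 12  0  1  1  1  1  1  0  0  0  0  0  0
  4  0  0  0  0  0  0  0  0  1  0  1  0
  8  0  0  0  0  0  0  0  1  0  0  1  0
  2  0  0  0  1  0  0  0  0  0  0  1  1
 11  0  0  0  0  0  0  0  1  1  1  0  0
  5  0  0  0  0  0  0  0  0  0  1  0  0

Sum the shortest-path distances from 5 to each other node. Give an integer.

30

Distances from 5: 1:3, 2:1, 3:3, 4:3, 6:3, 7:3, 8:3, 9:4, 10:2, 11:2, 12:3.
Sum = 3 + 1 + 3 + 3 + 3 + 3 + 3 + 4 + 2 + 2 + 3 = 30.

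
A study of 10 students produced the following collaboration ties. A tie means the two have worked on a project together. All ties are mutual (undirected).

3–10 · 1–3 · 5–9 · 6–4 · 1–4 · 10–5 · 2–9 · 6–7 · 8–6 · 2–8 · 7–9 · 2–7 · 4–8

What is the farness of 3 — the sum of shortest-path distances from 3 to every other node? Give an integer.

Distances from 3: 1:1, 2:4, 4:2, 5:2, 6:3, 7:4, 8:3, 9:3, 10:1.
Sum = 1 + 4 + 2 + 2 + 3 + 4 + 3 + 3 + 1 = 23.

23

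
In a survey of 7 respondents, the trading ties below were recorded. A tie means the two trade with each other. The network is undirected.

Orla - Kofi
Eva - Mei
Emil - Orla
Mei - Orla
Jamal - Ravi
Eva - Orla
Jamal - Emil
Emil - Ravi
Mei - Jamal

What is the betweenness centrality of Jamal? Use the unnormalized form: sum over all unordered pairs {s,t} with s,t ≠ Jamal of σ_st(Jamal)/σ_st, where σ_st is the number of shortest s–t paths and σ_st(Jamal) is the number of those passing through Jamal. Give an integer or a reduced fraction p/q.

2

Pairs whose geodesics pass through Jamal — Eva–Ravi: 1/2; Mei–Ravi: 1; Mei–Emil: 1/2.
All other pairs contribute 0.
Summing the contributions gives betweenness(Jamal) = 2.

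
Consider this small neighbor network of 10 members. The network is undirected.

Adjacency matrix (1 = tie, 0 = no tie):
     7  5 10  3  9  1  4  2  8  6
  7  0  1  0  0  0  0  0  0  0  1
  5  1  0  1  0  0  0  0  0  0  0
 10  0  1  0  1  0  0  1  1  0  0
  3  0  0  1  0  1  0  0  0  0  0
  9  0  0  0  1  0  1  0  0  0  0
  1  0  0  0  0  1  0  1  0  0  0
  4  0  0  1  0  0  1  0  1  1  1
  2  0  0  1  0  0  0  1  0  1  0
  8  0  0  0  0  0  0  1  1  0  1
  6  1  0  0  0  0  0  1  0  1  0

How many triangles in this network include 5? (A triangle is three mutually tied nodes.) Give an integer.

0

5's neighbors are 7 and 10, but none of them are tied to each other, so no triangle contains 5.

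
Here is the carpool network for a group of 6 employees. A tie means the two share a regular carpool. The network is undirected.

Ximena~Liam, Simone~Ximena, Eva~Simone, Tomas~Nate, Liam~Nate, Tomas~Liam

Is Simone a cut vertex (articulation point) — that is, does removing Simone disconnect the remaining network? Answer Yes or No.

Yes

Removing Simone leaves {Liam, Nate, Tomas, and Ximena} with no path to {Eva}, so the network splits into 2 components. Simone is a cut vertex.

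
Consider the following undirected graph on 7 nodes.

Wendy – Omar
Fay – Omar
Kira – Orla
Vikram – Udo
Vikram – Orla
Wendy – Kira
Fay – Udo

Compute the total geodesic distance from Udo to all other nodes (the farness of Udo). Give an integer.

Distances from Udo: Fay:1, Kira:3, Omar:2, Orla:2, Vikram:1, Wendy:3.
Sum = 1 + 3 + 2 + 2 + 1 + 3 = 12.

12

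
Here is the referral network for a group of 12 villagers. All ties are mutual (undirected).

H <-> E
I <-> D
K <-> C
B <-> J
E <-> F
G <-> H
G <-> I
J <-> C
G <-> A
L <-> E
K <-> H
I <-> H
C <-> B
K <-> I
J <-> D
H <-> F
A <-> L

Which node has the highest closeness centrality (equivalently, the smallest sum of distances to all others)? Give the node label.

Farness (sum of distances to all others) for each node — A:30, B:34, C:26, D:25, E:25, F:27, G:23, H:19, I:20, J:30, K:21, L:32.
The smallest farness is 19, for H, so H has the highest closeness.

H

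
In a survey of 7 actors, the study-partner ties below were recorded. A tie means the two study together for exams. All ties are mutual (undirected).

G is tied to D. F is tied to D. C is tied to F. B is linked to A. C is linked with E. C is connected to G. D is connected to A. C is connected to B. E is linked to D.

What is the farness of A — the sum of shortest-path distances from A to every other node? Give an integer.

Distances from A: B:1, C:2, D:1, E:2, F:2, G:2.
Sum = 1 + 2 + 1 + 2 + 2 + 2 = 10.

10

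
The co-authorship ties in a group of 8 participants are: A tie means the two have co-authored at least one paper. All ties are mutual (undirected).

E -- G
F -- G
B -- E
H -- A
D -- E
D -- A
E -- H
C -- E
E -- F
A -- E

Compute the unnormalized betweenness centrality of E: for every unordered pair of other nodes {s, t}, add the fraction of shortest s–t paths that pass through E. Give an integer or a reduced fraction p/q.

35/2

Pairs whose geodesics pass through E — B–C: 1; B–D: 1; B–F: 1; B–H: 1; B–G: 1; B–A: 1; C–D: 1; C–F: 1; C–H: 1; C–G: 1; C–A: 1; D–F: 1; D–H: 1/2; D–G: 1 … (+4 more pairs).
All other pairs contribute 0.
Summing the contributions gives betweenness(E) = 35/2.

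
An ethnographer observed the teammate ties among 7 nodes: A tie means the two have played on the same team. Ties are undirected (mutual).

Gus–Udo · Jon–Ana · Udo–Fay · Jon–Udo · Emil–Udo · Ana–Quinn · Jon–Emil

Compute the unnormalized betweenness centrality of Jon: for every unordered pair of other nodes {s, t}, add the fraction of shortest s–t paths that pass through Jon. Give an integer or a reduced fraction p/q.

8

Pairs whose geodesics pass through Jon — Gus–Quinn: 1; Gus–Ana: 1; Udo–Quinn: 1; Udo–Ana: 1; Quinn–Emil: 1; Quinn–Fay: 1; Emil–Ana: 1; Fay–Ana: 1.
All other pairs contribute 0.
Summing the contributions gives betweenness(Jon) = 8.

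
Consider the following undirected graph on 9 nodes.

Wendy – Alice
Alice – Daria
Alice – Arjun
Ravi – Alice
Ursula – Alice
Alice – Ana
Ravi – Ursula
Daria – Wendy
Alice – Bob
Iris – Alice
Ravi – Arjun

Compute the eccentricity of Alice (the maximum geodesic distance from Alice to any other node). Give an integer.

1

Distances from Alice: Ana:1, Arjun:1, Bob:1, Daria:1, Iris:1, Ravi:1, Ursula:1, Wendy:1.
The largest is 1 (to Daria, Wendy, Ana, Ursula, Arjun, Ravi, Bob, and Iris), so the eccentricity of Alice is 1.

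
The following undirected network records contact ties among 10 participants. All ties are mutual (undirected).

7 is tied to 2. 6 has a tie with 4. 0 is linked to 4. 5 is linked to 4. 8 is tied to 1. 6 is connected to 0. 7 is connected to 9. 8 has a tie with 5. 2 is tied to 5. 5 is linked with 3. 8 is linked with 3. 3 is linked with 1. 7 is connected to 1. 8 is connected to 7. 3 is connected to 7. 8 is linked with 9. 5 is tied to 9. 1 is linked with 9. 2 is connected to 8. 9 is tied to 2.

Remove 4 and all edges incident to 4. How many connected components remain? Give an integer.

Without 4, the remaining ties split the others into: {1, 2, 3, 5, 7, 8, 9}; {0, 6}.
That's 2 separate components.

2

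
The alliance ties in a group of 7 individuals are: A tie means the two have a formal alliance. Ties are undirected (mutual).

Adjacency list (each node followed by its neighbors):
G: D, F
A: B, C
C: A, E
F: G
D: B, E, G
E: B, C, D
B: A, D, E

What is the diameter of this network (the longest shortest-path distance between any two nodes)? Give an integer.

Eccentricity of each node (its greatest distance to any other): A:4, B:3, C:4, D:2, E:3, F:4, G:3.
The maximum eccentricity is 4, realized for instance by the pair C–F via C – E – D – G – F. So the diameter is 4.

4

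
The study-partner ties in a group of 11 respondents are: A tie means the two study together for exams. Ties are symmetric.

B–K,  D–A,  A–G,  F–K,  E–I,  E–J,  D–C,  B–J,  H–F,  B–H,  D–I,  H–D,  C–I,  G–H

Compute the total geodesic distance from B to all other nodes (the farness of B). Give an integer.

20

Distances from B: A:3, C:3, D:2, E:2, F:2, G:2, H:1, I:3, J:1, K:1.
Sum = 3 + 3 + 2 + 2 + 2 + 2 + 1 + 3 + 1 + 1 = 20.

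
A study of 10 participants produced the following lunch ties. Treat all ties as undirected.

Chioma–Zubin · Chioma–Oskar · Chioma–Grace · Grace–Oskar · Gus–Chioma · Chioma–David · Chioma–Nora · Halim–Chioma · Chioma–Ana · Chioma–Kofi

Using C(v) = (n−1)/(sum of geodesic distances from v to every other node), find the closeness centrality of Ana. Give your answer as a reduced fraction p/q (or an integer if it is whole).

9/17

Distances from Ana: Chioma:1, David:2, Grace:2, Gus:2, Halim:2, Kofi:2, Nora:2, Oskar:2, Zubin:2. Sum = 17.
n = 10, so closeness = 9/17.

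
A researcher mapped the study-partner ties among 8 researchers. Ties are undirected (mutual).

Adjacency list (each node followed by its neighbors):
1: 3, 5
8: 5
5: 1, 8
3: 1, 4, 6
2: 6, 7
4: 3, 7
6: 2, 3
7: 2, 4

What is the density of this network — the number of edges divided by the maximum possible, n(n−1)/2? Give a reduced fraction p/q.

2/7

There are 8 edges and 8 nodes, so the maximum possible is C(8,2) = 28.
Density = 8/28 = 2/7.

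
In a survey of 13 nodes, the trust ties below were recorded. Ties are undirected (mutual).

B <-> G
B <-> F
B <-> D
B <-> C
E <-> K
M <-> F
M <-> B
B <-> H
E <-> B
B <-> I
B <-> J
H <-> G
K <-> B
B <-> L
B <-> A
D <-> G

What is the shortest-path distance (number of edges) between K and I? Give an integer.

One shortest route is K – B – I, which uses 2 edges, and K and I are not directly tied, so nothing shorter exists. So d(K,I) = 2.

2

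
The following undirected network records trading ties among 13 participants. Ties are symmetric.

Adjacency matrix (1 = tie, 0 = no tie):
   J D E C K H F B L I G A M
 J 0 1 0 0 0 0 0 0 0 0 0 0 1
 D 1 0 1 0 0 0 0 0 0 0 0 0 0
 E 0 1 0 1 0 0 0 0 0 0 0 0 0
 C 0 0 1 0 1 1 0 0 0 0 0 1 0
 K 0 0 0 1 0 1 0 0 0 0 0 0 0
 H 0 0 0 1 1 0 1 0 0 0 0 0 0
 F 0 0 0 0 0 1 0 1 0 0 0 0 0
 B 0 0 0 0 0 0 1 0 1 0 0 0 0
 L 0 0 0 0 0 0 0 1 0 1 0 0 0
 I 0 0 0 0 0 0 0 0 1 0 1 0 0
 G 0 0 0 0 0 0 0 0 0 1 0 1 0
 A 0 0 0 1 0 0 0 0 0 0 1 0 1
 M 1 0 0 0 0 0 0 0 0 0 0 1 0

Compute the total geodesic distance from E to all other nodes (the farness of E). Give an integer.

Distances from E: A:2, B:4, C:1, D:1, F:3, G:3, H:2, I:4, J:2, K:2, L:5, M:3.
Sum = 2 + 4 + 1 + 1 + 3 + 3 + 2 + 4 + 2 + 2 + 5 + 3 = 32.

32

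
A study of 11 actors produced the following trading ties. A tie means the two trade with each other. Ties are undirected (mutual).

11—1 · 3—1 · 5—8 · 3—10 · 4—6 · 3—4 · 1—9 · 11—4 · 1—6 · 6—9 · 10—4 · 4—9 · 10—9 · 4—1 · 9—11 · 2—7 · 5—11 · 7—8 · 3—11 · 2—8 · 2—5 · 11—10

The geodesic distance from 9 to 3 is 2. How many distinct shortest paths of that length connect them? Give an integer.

The shortest distance is 2. The length-2 paths are: 9–1–3; 9–11–3; 9–4–3; 9–10–3.
That gives 4 distinct shortest paths.

4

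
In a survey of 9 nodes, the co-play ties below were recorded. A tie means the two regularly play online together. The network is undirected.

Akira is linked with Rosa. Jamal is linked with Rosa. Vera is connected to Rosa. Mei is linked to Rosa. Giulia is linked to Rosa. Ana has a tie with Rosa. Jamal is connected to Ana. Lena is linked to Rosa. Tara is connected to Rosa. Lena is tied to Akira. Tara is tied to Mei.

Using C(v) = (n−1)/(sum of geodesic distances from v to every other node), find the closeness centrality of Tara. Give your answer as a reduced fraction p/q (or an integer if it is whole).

Distances from Tara: Akira:2, Ana:2, Giulia:2, Jamal:2, Lena:2, Mei:1, Rosa:1, Vera:2. Sum = 14.
n = 9, so closeness = 8/14 = 4/7.

4/7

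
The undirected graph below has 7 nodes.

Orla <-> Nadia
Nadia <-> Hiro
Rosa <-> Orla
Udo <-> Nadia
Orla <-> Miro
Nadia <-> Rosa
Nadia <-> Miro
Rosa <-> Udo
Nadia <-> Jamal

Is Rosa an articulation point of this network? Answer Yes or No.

Even without Rosa, every remaining node can still reach every other (the residual graph is connected), so Rosa is not a cut vertex.

No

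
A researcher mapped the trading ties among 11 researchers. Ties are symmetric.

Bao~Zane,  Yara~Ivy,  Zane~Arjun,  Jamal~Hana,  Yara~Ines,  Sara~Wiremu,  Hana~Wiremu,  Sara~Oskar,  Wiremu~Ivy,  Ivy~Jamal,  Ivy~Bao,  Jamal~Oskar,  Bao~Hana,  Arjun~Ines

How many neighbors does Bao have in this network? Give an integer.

3

Bao is directly tied to Hana, Ivy, and Zane. That is 3 neighbors, so the degree of Bao is 3.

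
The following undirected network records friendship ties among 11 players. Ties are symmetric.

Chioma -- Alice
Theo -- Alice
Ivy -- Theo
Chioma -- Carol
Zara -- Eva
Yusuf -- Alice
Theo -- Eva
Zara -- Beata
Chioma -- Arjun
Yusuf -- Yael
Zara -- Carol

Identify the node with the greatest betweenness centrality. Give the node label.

Unnormalized betweenness of each node: Alice:22, Arjun:0, Beata:0, Carol:8, Chioma:16, Eva:8, Ivy:0, Theo:16, Yael:0, Yusuf:9, Zara:12.
Alice has the largest value, 22, making it the main broker — the node through which the most shortest paths run.

Alice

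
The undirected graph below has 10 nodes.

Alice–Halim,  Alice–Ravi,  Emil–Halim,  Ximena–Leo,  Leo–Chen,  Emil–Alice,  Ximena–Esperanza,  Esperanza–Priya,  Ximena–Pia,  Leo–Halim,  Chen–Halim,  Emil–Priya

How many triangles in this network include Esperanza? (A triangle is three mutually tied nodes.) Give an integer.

0

Esperanza's neighbors are Priya and Ximena, but none of them are tied to each other, so no triangle contains Esperanza.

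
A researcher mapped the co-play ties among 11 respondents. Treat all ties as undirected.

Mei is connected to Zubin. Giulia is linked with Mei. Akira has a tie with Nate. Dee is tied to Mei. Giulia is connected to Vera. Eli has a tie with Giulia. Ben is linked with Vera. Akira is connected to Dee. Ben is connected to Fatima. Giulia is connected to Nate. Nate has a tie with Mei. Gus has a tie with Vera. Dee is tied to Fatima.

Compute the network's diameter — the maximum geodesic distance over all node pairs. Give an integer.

Eccentricity of each node (its greatest distance to any other): Akira:4, Ben:4, Dee:4, Eli:4, Fatima:4, Giulia:3, Gus:4, Mei:3, Nate:3, Vera:3, Zubin:4.
The maximum eccentricity is 4, realized for instance by the pair Fatima–Eli via Fatima – Dee – Mei – Giulia – Eli. So the diameter is 4.

4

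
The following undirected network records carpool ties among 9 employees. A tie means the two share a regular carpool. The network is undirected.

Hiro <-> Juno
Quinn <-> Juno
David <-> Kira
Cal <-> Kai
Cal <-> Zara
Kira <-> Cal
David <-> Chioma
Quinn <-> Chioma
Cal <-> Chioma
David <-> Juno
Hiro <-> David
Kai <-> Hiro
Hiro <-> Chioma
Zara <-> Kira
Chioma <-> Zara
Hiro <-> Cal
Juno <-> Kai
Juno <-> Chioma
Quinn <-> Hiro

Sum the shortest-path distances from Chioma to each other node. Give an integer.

Distances from Chioma: Cal:1, David:1, Hiro:1, Juno:1, Kai:2, Kira:2, Quinn:1, Zara:1.
Sum = 1 + 1 + 1 + 1 + 2 + 2 + 1 + 1 = 10.

10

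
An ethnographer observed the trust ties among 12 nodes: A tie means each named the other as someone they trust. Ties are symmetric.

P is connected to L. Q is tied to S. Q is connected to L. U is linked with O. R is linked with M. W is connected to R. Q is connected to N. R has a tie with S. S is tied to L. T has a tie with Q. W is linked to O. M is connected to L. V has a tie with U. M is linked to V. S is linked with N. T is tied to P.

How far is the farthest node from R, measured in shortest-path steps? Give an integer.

3

Distances from R: L:2, M:1, N:2, O:2, P:3, Q:2, S:1, T:3, U:3, V:2, W:1.
The largest is 3 (to U, T, and P), so the eccentricity of R is 3.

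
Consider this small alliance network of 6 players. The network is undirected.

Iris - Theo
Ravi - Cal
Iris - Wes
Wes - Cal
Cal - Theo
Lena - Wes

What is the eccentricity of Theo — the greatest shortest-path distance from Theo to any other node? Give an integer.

Distances from Theo: Cal:1, Iris:1, Lena:3, Ravi:2, Wes:2.
The largest is 3 (to Lena), so the eccentricity of Theo is 3.

3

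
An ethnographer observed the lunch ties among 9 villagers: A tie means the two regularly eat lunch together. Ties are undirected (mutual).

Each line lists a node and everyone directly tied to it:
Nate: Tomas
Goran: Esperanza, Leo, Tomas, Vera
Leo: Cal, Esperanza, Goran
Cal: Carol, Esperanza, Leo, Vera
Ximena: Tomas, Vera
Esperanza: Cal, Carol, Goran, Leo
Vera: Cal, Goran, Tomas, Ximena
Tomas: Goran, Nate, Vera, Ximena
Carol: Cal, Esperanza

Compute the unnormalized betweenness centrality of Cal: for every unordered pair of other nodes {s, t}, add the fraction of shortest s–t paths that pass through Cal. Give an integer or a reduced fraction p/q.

Pairs whose geodesics pass through Cal — Nate–Carol: 1/2; Tomas–Carol: 1/2; Carol–Ximena: 1; Carol–Vera: 1; Carol–Leo: 1/2; Esperanza–Ximena: 1/3; Esperanza–Vera: 1/2; Ximena–Leo: 1/3; Vera–Leo: 1/2.
All other pairs contribute 0.
Summing the contributions gives betweenness(Cal) = 31/6.

31/6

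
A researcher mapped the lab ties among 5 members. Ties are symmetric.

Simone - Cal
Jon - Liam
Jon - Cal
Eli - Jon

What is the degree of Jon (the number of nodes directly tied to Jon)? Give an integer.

3

Jon is directly tied to Cal, Eli, and Liam. That is 3 neighbors, so the degree of Jon is 3.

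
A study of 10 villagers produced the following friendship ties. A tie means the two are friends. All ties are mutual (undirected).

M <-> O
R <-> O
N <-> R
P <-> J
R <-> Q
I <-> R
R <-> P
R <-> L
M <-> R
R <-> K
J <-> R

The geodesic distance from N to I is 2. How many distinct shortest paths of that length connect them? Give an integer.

1

The shortest distance is 2, and the only length-2 path is N–R–I. So there is exactly 1 shortest path.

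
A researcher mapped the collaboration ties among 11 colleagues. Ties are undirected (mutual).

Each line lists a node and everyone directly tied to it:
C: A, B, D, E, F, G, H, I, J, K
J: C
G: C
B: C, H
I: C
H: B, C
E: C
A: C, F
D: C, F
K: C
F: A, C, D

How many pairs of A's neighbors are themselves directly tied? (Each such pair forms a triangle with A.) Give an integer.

A's neighbors: C and F.
Neighbor pairs that are themselves tied: A–C–F. Each forms one triangle with A, for 1 in total.

1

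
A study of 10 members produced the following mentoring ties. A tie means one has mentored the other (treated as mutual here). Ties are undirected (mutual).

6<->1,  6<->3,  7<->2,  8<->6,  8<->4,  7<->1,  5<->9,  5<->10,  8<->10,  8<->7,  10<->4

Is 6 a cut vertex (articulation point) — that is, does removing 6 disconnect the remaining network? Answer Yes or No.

Removing 6 leaves {1, 2, 4, 5, 7, 8, 9, and 10} with no path to {3}, so the network splits into 2 components. 6 is a cut vertex.

Yes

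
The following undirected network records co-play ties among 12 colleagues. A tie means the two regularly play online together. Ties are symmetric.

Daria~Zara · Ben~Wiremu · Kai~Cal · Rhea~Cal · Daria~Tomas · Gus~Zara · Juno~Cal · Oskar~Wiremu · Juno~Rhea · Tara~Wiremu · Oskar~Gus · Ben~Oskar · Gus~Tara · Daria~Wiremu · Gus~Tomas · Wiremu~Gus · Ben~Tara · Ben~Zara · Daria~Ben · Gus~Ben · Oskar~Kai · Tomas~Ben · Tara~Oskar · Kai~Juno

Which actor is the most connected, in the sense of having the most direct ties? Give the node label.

Ben

Degrees — Ben:7, Cal:3, Daria:4, Gus:6, Juno:3, Kai:3, Oskar:5, Rhea:2, Tara:4, Tomas:3, Wiremu:5, Zara:3.
The maximum is 7, attained only by Ben.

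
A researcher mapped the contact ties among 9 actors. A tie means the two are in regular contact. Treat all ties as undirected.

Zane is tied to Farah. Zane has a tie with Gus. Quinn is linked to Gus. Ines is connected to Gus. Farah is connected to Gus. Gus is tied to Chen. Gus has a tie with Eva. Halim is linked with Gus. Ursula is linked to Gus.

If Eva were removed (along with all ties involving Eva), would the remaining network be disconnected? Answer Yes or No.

Even without Eva, every remaining node can still reach every other (the residual graph is connected), so Eva is not a cut vertex.

No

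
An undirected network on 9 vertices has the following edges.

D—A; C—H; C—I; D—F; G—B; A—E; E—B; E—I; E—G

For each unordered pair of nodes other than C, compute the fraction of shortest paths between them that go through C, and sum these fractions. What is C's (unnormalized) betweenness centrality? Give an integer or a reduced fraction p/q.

Pairs whose geodesics pass through C — D–H: 1; I–H: 1; H–E: 1; H–F: 1; H–A: 1; H–B: 1; H–G: 1.
All other pairs contribute 0.
Summing the contributions gives betweenness(C) = 7.

7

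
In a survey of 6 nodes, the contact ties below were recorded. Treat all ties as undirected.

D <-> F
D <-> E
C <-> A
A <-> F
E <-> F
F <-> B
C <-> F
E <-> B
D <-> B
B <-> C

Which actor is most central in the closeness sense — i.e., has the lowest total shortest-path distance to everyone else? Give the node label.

F

Farness (sum of distances to all others) for each node — A:8, B:6, C:7, D:7, E:7, F:5.
The smallest farness is 5, for F, so F has the highest closeness.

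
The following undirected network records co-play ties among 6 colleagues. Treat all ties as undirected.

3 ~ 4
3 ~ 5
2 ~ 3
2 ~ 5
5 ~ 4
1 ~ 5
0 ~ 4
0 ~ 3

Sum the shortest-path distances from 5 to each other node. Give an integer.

6

Distances from 5: 0:2, 1:1, 2:1, 3:1, 4:1.
Sum = 2 + 1 + 1 + 1 + 1 = 6.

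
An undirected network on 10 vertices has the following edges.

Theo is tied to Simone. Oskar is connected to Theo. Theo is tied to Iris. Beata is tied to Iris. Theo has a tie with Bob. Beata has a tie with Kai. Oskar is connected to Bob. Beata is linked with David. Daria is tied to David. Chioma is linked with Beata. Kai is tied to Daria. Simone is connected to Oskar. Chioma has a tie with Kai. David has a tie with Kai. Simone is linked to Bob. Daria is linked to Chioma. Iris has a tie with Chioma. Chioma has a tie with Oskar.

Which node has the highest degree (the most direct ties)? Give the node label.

Degrees — Beata:4, Bob:3, Chioma:5, Daria:3, David:3, Iris:3, Kai:4, Oskar:4, Simone:3, Theo:4.
The maximum is 5, attained only by Chioma.

Chioma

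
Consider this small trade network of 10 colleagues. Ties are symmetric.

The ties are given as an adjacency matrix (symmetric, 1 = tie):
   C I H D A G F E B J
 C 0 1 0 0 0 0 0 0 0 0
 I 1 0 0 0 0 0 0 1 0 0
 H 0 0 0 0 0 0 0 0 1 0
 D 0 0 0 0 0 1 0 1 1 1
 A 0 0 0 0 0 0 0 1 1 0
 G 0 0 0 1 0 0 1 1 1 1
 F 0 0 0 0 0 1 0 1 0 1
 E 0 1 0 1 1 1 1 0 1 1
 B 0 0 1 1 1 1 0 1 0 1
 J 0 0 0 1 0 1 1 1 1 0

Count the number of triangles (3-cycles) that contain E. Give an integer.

E's neighbors: A, B, D, F, G, I, and J.
Neighbor pairs that are themselves tied: E–A–B; E–B–D; E–B–G; E–B–J; E–D–G; E–D–J; E–F–G; E–F–J; E–G–J. Each forms one triangle with E, for 9 in total.

9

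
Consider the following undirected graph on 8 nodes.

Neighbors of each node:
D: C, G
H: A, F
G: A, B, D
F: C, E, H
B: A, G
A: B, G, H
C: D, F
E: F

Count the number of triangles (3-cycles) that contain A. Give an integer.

1

A's neighbors: B, G, and H.
Neighbor pairs that are themselves tied: A–B–G. Each forms one triangle with A, for 1 in total.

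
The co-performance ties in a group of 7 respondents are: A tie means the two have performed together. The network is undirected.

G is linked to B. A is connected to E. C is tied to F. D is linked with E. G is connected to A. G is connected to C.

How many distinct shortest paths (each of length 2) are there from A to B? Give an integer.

The shortest distance is 2, and the only length-2 path is A–G–B. So there is exactly 1 shortest path.

1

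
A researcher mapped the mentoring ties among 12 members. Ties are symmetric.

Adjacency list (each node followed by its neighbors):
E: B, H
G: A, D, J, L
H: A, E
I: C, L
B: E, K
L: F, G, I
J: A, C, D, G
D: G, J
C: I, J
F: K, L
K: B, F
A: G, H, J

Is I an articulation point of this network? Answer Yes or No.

Even without I, every remaining node can still reach every other (the residual graph is connected), so I is not a cut vertex.

No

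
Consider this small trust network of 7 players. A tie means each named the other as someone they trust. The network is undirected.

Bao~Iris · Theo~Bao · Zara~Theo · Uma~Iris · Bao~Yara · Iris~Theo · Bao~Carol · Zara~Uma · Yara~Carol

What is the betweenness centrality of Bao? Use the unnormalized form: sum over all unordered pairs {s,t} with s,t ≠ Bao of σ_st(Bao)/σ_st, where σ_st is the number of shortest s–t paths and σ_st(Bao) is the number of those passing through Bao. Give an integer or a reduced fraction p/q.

8

Pairs whose geodesics pass through Bao — Zara–Yara: 1; Zara–Carol: 1; Iris–Yara: 1; Iris–Carol: 1; Uma–Yara: 1; Uma–Carol: 1; Theo–Yara: 1; Theo–Carol: 1.
All other pairs contribute 0.
Summing the contributions gives betweenness(Bao) = 8.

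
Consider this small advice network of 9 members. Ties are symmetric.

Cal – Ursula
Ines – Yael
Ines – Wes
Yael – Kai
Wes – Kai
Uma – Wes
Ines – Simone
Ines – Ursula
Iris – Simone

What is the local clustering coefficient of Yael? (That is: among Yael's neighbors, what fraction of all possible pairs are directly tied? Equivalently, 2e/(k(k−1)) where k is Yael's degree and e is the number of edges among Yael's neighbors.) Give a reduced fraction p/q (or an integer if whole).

Yael's neighbors: Ines and Kai (k = 2).
Possible neighbor pairs: C(2,2) = 1. Edges among them: none → e = 0.
Clustering(Yael) = 0/1.

0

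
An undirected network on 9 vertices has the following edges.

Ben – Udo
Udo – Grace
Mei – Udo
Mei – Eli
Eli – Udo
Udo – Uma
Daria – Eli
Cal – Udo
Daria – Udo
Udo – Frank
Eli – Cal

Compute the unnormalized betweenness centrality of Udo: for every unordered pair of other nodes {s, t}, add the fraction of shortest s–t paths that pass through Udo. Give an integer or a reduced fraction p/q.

Pairs whose geodesics pass through Udo — Frank–Ben: 1; Frank–Mei: 1; Frank–Cal: 1; Frank–Uma: 1; Frank–Eli: 1; Frank–Daria: 1; Frank–Grace: 1; Ben–Mei: 1; Ben–Cal: 1; Ben–Uma: 1; Ben–Eli: 1; Ben–Daria: 1; Ben–Grace: 1; Mei–Cal: 1/2 … (+11 more pairs).
All other pairs contribute 0.
Summing the contributions gives betweenness(Udo) = 47/2.

47/2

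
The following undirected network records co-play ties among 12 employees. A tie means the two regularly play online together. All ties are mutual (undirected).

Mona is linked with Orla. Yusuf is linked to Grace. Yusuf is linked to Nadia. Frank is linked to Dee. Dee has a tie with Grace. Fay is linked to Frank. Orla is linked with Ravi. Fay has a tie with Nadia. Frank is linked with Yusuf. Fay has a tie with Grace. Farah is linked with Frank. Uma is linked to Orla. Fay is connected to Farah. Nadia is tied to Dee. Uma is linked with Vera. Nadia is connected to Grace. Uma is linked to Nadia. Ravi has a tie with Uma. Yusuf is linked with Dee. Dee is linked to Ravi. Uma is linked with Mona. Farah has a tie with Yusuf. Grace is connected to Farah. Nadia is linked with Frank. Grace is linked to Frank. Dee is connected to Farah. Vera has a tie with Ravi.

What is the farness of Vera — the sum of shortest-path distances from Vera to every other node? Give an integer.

Distances from Vera: Dee:2, Farah:3, Fay:3, Frank:3, Grace:3, Mona:2, Nadia:2, Orla:2, Ravi:1, Uma:1, Yusuf:3.
Sum = 2 + 3 + 3 + 3 + 3 + 2 + 2 + 2 + 1 + 1 + 3 = 25.

25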